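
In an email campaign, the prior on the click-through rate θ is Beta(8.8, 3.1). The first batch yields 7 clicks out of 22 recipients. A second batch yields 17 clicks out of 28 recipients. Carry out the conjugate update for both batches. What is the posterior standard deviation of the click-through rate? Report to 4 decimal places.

0.0629

The Beta prior is conjugate to a Binomial/Bernoulli likelihood; the update adds successes to α and failures to β.
After batch 1: Beta(8.8+7, 3.1+15) = Beta(15.8, 18.1).
After batch 2: Beta(15.8+17, 18.1+11) = Beta(32.8, 29.1).
Var = αβ/((α+β)²(α+β+1)) = 32.8·29.1/(61.9²·62.9) = 0.00396036; SD = √0.00396036 = 0.0629.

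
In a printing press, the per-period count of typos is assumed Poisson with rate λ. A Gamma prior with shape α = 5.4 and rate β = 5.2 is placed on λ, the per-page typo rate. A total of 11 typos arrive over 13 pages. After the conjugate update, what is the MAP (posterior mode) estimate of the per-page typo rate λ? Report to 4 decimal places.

0.8462

With a Gamma(shape α, rate β) prior, the Poisson likelihood is conjugate: the posterior is Gamma(α + ΣXᵢ, β + n).
Posterior: Gamma(α+S, β+n) = Gamma(5.4+11, 5.2+13) = Gamma(16.4, 18.2).
Mode of Gamma(α,β) for α≥1 is (α−1)/β = 15.4/18.2 = 0.8462.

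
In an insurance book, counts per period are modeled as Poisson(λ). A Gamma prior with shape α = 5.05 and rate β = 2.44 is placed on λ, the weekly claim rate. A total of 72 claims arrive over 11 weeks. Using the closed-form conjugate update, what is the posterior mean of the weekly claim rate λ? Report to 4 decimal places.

5.7329

With a Gamma(shape α, rate β) prior, the Poisson likelihood is conjugate: the posterior is Gamma(α + ΣXᵢ, β + n).
Posterior: Gamma(α+S, β+n) = Gamma(5.05+72, 2.44+11) = Gamma(77.05, 13.44).
Posterior mean = α/β = 77.05/13.44 = 5.7329.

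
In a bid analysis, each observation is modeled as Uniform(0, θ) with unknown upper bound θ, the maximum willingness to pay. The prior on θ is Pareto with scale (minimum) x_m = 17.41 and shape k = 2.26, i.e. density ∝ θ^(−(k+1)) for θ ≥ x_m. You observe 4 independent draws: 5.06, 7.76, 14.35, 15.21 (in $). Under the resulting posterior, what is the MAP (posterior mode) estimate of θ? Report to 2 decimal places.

A Pareto(scale x_m, shape k) prior on the upper bound θ of Uniform(0, θ) is conjugate: posterior is Pareto(max(x_m, max xᵢ), k + n).
Sample maximum = 15.21; prior scale x_m = 17.41 → posterior scale = max = 17.41.
Posterior shape = 2.26 + 4 = 6.26.
The Pareto density is decreasing on [x_m, ∞), so the mode is x_m = 17.41.

17.41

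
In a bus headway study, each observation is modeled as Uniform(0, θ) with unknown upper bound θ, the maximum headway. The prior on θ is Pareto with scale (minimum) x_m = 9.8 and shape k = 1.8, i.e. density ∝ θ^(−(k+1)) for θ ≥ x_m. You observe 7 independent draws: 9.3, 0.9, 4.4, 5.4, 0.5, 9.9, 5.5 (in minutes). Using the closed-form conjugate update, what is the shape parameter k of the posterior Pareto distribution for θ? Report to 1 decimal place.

8.8

A Pareto(scale x_m, shape k) prior on the upper bound θ of Uniform(0, θ) is conjugate: posterior is Pareto(max(x_m, max xᵢ), k + n).
Sample maximum = 9.9; prior scale x_m = 9.8 → posterior scale = max = 9.9.
Posterior shape = 1.8 + 7 = 8.8.
Posterior shape k = 8.8.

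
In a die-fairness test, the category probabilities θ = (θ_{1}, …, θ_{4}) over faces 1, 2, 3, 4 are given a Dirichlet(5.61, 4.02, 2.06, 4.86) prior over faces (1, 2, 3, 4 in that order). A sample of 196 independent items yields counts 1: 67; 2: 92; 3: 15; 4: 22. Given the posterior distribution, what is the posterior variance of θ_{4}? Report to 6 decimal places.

0.000517

The Dirichlet prior is conjugate to the Multinomial likelihood: each posterior αⱼ = prior αⱼ + observed count nⱼ.
Posterior concentration: (72.61, 96.02, 17.06, 26.86), total = 212.55.
Var[θ_j] = α_j(Σα−α_j)/((Σα)²(Σα+1)) = 26.86·185.69/(212.55²·213.55) = 0.000517.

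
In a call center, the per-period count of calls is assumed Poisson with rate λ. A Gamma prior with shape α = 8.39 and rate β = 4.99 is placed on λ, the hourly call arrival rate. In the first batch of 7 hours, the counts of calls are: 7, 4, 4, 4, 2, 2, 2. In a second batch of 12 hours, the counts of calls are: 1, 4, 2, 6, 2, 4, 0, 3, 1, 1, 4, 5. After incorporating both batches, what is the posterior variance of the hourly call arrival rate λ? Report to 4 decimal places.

With a Gamma(shape α, rate β) prior, the Poisson likelihood is conjugate: the posterior is Gamma(α + ΣXᵢ, β + n).
Batch 1: sum of counts S = 25 over n = 7 hours.
After batch 1: Gamma(α+S, β+n) = Gamma(8.39+25, 4.99+7) = Gamma(33.39, 11.99).
Batch 2: sum of counts S = 33 over n = 12 hours.
After batch 2: Gamma(α+S, β+n) = Gamma(33.39+33, 11.99+12) = Gamma(66.39, 23.99).
Var = α/β² = 66.39/23.99² = 0.1154.

0.1154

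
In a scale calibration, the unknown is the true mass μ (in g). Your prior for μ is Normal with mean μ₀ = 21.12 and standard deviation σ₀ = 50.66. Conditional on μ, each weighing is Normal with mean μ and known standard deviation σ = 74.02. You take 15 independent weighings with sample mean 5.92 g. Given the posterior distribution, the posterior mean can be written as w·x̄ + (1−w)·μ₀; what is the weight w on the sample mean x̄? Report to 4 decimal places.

0.8754

For Normal data with known variance σ², a Normal(μ₀, σ₀²) prior on μ is conjugate. Posterior precision = 1/σ₀² + n/σ²; posterior mean is the precision-weighted average of μ₀ and x̄.
σ₀² = 50.66² = 2566.4356, σ² = 74.02² = 5478.9604. Prior precision 1/σ₀² = 1/2566.4356; data precision n/σ² = 15/5478.9604.
w = (n/σ²)/(1/σ₀² + n/σ²) = n·σ₀²/(σ² + n·σ₀²) = 15·2566.4356/(5478.9604 + 15·2566.4356) = 38496.534/43975.4944 = 0.8754.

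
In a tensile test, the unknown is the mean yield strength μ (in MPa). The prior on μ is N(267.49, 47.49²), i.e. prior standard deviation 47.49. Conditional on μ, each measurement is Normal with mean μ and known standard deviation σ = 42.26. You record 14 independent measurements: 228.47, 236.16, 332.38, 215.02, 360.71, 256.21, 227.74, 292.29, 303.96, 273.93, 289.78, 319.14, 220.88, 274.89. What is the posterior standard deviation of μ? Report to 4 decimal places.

10.9880

For Normal data with known variance σ², a Normal(μ₀, σ₀²) prior on μ is conjugate. Posterior precision = 1/σ₀² + n/σ²; posterior mean is the precision-weighted average of μ₀ and x̄.
σ₀² = 47.49² = 2255.3001, σ² = 42.26² = 1785.9076; σ² + n·σ₀² = 1785.9076 + 14·2255.3001 = 33360.109.
Posterior precision = 1/σ₀² + n/σ² = 1/2255.3001 + 14/1785.9076 = (σ² + n·σ₀²)/(σ₀²σ²) = 33360.109/(2255.3001·1785.9076); posterior variance σₙ² = σ₀²σ²/(σ² + n·σ₀²) = 2255.3001·1785.9076/33360.109 = 120.735744.
Posterior SD = √σₙ² = √(2255.3001·1785.9076/33360.109) = 10.9880.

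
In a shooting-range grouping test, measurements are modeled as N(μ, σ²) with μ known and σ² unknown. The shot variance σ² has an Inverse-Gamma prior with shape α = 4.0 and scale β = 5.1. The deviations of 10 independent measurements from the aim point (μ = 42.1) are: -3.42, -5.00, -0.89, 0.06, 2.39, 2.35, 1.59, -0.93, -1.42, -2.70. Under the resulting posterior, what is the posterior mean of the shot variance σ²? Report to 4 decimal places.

With known mean μ and an Inverse-Gamma(α, β) prior on σ², the Normal likelihood is conjugate: posterior is Inv-Gamma(α + n/2, β + Σ(xᵢ−μ)²/2).
Σ(xᵢ−μ)² = (-3.42)² + (-5.00)² + (-0.89)² + (0.06)² + (2.39)² + (2.35)² + (1.59)² + (-0.93)² + (-1.42)² + (-2.70)² = 61.4261.
Posterior: Inv-Gamma(4.0 + 10/2, 5.1 + 61.4261/2) = Inv-Gamma(9.00, 35.81305).
E[σ²|data] = β/(α−1) = 35.81305/8.00 = 4.4766.

4.4766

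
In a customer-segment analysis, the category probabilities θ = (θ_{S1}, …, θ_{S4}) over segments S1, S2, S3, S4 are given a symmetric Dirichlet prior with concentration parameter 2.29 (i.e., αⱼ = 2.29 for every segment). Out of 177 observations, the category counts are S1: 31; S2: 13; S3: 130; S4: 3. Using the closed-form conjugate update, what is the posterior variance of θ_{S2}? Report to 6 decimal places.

The Dirichlet prior is conjugate to the Multinomial likelihood: each posterior αⱼ = prior αⱼ + observed count nⱼ.
Posterior concentration: (33.29, 15.29, 132.29, 5.29), total = 186.16.
Var[θ_j] = α_j(Σα−α_j)/((Σα)²(Σα+1)) = 15.29·170.87/(186.16²·187.16) = 0.000403.

0.000403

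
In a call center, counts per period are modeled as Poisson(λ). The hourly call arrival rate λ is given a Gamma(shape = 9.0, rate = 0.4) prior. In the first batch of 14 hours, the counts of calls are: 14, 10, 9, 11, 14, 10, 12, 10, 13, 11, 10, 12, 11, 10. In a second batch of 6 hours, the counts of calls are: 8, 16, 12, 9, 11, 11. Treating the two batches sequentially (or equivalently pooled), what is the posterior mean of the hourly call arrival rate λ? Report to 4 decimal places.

With a Gamma(shape α, rate β) prior, the Poisson likelihood is conjugate: the posterior is Gamma(α + ΣXᵢ, β + n).
Batch 1: sum of counts S = 157 over n = 14 hours.
After batch 1: Gamma(α+S, β+n) = Gamma(9.0+157, 0.4+14) = Gamma(166.0, 14.4).
Batch 2: sum of counts S = 67 over n = 6 hours.
After batch 2: Gamma(α+S, β+n) = Gamma(166.0+67, 14.4+6) = Gamma(233.0, 20.4).
Posterior mean = α/β = 233.0/20.4 = 11.4216.

11.4216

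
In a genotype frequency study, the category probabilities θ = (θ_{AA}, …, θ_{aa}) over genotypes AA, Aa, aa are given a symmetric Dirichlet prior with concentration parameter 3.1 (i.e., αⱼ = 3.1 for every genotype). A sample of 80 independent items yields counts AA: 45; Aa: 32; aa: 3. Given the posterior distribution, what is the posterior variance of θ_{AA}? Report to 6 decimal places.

0.002752

The Dirichlet prior is conjugate to the Multinomial likelihood: each posterior αⱼ = prior αⱼ + observed count nⱼ.
Posterior concentration: (48.1, 35.1, 6.1), total = 89.3.
Var[θ_j] = α_j(Σα−α_j)/((Σα)²(Σα+1)) = 48.1·41.2/(89.3²·90.3) = 0.002752.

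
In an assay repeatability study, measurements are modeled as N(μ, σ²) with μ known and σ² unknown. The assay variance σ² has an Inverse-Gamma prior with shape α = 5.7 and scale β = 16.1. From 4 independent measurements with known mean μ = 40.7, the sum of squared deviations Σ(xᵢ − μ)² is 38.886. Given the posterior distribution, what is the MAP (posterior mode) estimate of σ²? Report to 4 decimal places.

With known mean μ and an Inverse-Gamma(α, β) prior on σ², the Normal likelihood is conjugate: posterior is Inv-Gamma(α + n/2, β + Σ(xᵢ−μ)²/2).
Posterior: Inv-Gamma(5.7 + 4/2, 16.1 + 38.886/2) = Inv-Gamma(7.70, 35.5430).
Mode = β/(α+1) = 35.5430/8.70 = 4.0854.

4.0854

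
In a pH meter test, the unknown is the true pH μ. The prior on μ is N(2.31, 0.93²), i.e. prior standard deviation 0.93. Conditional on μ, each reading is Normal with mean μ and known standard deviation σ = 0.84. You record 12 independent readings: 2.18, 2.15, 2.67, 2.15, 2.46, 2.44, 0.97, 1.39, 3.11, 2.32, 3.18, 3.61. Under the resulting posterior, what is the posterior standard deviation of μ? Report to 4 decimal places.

0.2346

For Normal data with known variance σ², a Normal(μ₀, σ₀²) prior on μ is conjugate. Posterior precision = 1/σ₀² + n/σ²; posterior mean is the precision-weighted average of μ₀ and x̄.
σ₀² = 0.93² = 0.8649, σ² = 0.84² = 0.7056; σ² + n·σ₀² = 0.7056 + 12·0.8649 = 11.0844.
Posterior precision = 1/σ₀² + n/σ² = 1/0.8649 + 12/0.7056 = (σ² + n·σ₀²)/(σ₀²σ²) = 11.0844/(0.8649·0.7056); posterior variance σₙ² = σ₀²σ²/(σ² + n·σ₀²) = 0.8649·0.7056/11.0844 = 0.055057.
Posterior SD = √σₙ² = √(0.8649·0.7056/11.0844) = 0.2346.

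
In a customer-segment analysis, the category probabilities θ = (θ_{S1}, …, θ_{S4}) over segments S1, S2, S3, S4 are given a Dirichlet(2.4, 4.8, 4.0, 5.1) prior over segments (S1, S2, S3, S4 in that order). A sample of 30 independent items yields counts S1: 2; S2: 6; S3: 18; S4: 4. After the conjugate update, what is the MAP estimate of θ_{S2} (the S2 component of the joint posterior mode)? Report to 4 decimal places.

0.2317

The Dirichlet prior is conjugate to the Multinomial likelihood: each posterior αⱼ = prior αⱼ + observed count nⱼ.
Posterior concentration: (4.4, 10.8, 22.0, 9.1), total = 46.3.
Joint mode component: (α_{S2}−1)/(Σα−K) = 9.8/42.3 = 0.2317.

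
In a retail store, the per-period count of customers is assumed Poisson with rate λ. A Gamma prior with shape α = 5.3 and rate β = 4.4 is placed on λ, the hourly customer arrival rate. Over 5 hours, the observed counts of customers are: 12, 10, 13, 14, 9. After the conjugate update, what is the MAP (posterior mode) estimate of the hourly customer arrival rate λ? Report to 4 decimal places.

With a Gamma(shape α, rate β) prior, the Poisson likelihood is conjugate: the posterior is Gamma(α + ΣXᵢ, β + n).
Sum of counts S = 58 over n = 5 hours.
Posterior: Gamma(α+S, β+n) = Gamma(5.3+58, 4.4+5) = Gamma(63.3, 9.4).
Mode of Gamma(α,β) for α≥1 is (α−1)/β = 62.3/9.4 = 6.6277.

6.6277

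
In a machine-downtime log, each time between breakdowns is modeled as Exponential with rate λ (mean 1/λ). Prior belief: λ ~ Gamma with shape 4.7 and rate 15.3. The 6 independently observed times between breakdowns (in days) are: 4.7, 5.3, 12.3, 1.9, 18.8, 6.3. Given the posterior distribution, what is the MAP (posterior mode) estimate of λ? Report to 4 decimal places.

0.1502

With a Gamma(shape α, rate β) prior on the exponential rate λ, the posterior after n observations with total T = Σxᵢ is Gamma(α+n, β+T).
Sum of observations T = 49.3 days; n = 6.
Posterior: Gamma(4.7+6, 15.3+49.3) = Gamma(10.7, 64.6).
Mode = (α−1)/β = 0.1502.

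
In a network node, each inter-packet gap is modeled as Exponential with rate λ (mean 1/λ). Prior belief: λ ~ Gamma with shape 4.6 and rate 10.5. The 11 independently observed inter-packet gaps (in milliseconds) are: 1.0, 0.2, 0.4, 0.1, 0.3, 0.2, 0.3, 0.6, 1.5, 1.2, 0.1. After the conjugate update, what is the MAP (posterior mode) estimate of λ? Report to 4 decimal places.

0.8902

With a Gamma(shape α, rate β) prior on the exponential rate λ, the posterior after n observations with total T = Σxᵢ is Gamma(α+n, β+T).
Sum of observations T = 5.9 milliseconds; n = 11.
Posterior: Gamma(4.6+11, 10.5+5.9) = Gamma(15.6, 16.4).
Mode = (α−1)/β = 0.8902.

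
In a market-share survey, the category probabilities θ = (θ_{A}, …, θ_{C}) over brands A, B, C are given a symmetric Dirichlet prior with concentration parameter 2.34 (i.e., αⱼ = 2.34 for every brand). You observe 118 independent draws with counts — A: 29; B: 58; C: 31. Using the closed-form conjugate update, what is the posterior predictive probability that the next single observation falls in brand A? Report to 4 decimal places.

0.2507

The Dirichlet prior is conjugate to the Multinomial likelihood: each posterior αⱼ = prior αⱼ + observed count nⱼ.
Posterior concentration: (31.34, 60.34, 33.34), total = 125.02.
P(next = A | data) = α_{A}/Σα = 0.2507.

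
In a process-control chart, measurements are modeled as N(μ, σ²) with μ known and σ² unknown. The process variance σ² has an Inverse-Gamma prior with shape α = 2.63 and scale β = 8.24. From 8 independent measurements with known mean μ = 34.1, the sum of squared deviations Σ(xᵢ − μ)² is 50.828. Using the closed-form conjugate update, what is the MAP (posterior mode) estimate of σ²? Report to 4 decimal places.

With known mean μ and an Inverse-Gamma(α, β) prior on σ², the Normal likelihood is conjugate: posterior is Inv-Gamma(α + n/2, β + Σ(xᵢ−μ)²/2).
Posterior: Inv-Gamma(2.63 + 8/2, 8.24 + 50.828/2) = Inv-Gamma(6.63, 33.6540).
Mode = β/(α+1) = 33.6540/7.63 = 4.4107.

4.4107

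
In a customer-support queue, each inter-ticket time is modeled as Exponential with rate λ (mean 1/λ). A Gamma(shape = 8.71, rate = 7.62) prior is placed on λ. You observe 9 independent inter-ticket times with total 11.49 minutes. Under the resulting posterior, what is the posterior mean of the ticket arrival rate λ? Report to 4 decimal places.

0.9267

With a Gamma(shape α, rate β) prior on the exponential rate λ, the posterior after n observations with total T = Σxᵢ is Gamma(α+n, β+T).
Posterior: Gamma(8.71+9, 7.62+11.49) = Gamma(17.71, 19.11).
Posterior mean of λ = α/β = 17.71/19.11 = 0.9267.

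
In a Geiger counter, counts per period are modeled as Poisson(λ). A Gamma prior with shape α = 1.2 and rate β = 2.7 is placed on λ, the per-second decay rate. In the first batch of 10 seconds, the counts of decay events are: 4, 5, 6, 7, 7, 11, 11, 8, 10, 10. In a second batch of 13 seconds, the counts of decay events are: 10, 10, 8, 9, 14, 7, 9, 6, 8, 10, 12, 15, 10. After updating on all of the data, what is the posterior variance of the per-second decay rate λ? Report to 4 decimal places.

0.3152

With a Gamma(shape α, rate β) prior, the Poisson likelihood is conjugate: the posterior is Gamma(α + ΣXᵢ, β + n).
Batch 1: sum of counts S = 79 over n = 10 seconds.
After batch 1: Gamma(α+S, β+n) = Gamma(1.2+79, 2.7+10) = Gamma(80.2, 12.7).
Batch 2: sum of counts S = 128 over n = 13 seconds.
After batch 2: Gamma(α+S, β+n) = Gamma(80.2+128, 12.7+13) = Gamma(208.2, 25.7).
Var = α/β² = 208.2/25.7² = 0.3152.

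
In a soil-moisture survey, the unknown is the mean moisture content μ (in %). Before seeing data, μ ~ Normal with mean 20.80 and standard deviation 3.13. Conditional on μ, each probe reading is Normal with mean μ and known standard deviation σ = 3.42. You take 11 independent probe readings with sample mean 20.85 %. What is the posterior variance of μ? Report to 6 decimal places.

0.959202

For Normal data with known variance σ², a Normal(μ₀, σ₀²) prior on μ is conjugate. Posterior precision = 1/σ₀² + n/σ²; posterior mean is the precision-weighted average of μ₀ and x̄.
σ₀² = 3.13² = 9.7969, σ² = 3.42² = 11.6964; σ² + n·σ₀² = 11.6964 + 11·9.7969 = 119.4623.
Posterior precision = 1/σ₀² + n/σ² = 1/9.7969 + 11/11.6964 = (σ² + n·σ₀²)/(σ₀²σ²) = 119.4623/(9.7969·11.6964); posterior variance σₙ² = σ₀²σ²/(σ² + n·σ₀²) = 9.7969·11.6964/119.4623 = 0.959202.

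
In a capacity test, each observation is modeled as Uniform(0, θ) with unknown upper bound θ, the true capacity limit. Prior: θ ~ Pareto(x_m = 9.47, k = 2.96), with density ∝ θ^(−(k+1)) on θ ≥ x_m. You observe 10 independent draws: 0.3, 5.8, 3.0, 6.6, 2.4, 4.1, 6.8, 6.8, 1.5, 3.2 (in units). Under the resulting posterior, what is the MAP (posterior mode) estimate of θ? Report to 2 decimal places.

9.47

A Pareto(scale x_m, shape k) prior on the upper bound θ of Uniform(0, θ) is conjugate: posterior is Pareto(max(x_m, max xᵢ), k + n).
Sample maximum = 6.8; prior scale x_m = 9.47 → posterior scale = max = 9.47.
Posterior shape = 2.96 + 10 = 12.96.
The Pareto density is decreasing on [x_m, ∞), so the mode is x_m = 9.47.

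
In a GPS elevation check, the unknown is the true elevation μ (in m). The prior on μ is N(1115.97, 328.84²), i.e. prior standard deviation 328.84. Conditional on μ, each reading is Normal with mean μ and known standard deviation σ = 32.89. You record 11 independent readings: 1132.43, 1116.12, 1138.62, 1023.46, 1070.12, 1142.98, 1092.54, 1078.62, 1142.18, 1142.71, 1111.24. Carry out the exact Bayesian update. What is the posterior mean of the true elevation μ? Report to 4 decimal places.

1108.2815

For Normal data with known variance σ², a Normal(μ₀, σ₀²) prior on μ is conjugate. Posterior precision = 1/σ₀² + n/σ²; posterior mean is the precision-weighted average of μ₀ and x̄.
Σxᵢ = 1132.43 + 1116.12 + 1138.62 + 1023.46 + 1070.12 + 1142.98 + 1092.54 + 1078.62 + 1142.18 + 1142.71 + 1111.24 = 12191.02, so n·x̄ = 12191.02.
σ₀² = 328.84² = 108135.7456, σ² = 32.89² = 1081.7521; σ² + n·σ₀² = 1081.7521 + 11·108135.7456 = 1190574.9537.
Posterior mean = (μ₀/σ₀² + n·x̄/σ²)/(1/σ₀² + n/σ²) = (σ²·μ₀ + σ₀²·n·x̄)/(σ² + n·σ₀²) = (1081.7521·1115.97 + 108135.7456·12191.02)/1190574.9537 = 1319492240.215549/1190574.9537 = 1108.2815.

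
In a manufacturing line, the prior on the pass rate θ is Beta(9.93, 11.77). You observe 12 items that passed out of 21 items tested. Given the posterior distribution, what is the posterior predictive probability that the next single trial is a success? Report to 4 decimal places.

The Beta prior is conjugate to a Binomial/Bernoulli likelihood; the update adds successes to α and failures to β.
Posterior: Beta(α+k, β+n−k) = Beta(9.93+12, 11.77+9) = Beta(21.93, 20.77).
For a single future Bernoulli trial, P(success | data) = α/(α+β) = 0.5136.

0.5136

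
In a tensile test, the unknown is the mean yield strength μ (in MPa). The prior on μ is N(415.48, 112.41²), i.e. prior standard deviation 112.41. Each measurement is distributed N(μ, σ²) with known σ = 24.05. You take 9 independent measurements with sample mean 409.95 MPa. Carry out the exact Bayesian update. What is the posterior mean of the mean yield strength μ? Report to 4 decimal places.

For Normal data with known variance σ², a Normal(μ₀, σ₀²) prior on μ is conjugate. Posterior precision = 1/σ₀² + n/σ²; posterior mean is the precision-weighted average of μ₀ and x̄.
n·x̄ = 9·409.95 = 3689.55.
σ₀² = 112.41² = 12636.0081, σ² = 24.05² = 578.4025; σ² + n·σ₀² = 578.4025 + 9·12636.0081 = 114302.4754.
Posterior mean = (μ₀/σ₀² + n·x̄/σ²)/(1/σ₀² + n/σ²) = (σ²·μ₀ + σ₀²·n·x̄)/(σ² + n·σ₀²) = (578.4025·415.48 + 12636.0081·3689.55)/114302.4754 = 46861498.356055/114302.4754 = 409.9780.

409.9780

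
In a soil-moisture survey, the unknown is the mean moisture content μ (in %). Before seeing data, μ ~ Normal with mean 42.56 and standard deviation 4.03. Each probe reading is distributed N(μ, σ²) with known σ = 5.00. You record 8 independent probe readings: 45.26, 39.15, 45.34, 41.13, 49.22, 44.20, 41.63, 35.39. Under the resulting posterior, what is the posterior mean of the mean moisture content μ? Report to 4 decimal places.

42.6481

For Normal data with known variance σ², a Normal(μ₀, σ₀²) prior on μ is conjugate. Posterior precision = 1/σ₀² + n/σ²; posterior mean is the precision-weighted average of μ₀ and x̄.
Σxᵢ = 45.26 + 39.15 + 45.34 + 41.13 + 49.22 + 44.20 + 41.63 + 35.39 = 341.32, so n·x̄ = 341.32.
σ₀² = 4.03² = 16.2409, σ² = 5.00² = 25; σ² + n·σ₀² = 25 + 8·16.2409 = 154.9272.
Posterior mean = (μ₀/σ₀² + n·x̄/σ²)/(1/σ₀² + n/σ²) = (σ²·μ₀ + σ₀²·n·x̄)/(σ² + n·σ₀²) = (25·42.56 + 16.2409·341.32)/154.9272 = 6607.343988/154.9272 = 42.6481.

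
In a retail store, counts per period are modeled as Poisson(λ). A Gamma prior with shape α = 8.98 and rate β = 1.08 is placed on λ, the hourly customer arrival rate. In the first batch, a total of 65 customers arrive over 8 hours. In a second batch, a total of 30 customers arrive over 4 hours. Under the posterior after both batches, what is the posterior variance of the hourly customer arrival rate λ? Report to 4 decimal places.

0.6078

With a Gamma(shape α, rate β) prior, the Poisson likelihood is conjugate: the posterior is Gamma(α + ΣXᵢ, β + n).
After batch 1: Gamma(α+S, β+n) = Gamma(8.98+65, 1.08+8) = Gamma(73.98, 9.08).
After batch 2: Gamma(α+S, β+n) = Gamma(73.98+30, 9.08+4) = Gamma(103.98, 13.08).
Var = α/β² = 103.98/13.08² = 0.6078.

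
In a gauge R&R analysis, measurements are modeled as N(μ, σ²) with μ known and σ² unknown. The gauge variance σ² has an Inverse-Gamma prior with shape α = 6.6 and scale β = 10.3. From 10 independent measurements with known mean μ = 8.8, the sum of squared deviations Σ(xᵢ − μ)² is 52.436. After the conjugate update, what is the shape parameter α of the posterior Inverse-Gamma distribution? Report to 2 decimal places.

11.60

With known mean μ and an Inverse-Gamma(α, β) prior on σ², the Normal likelihood is conjugate: posterior is Inv-Gamma(α + n/2, β + Σ(xᵢ−μ)²/2).
Posterior: Inv-Gamma(6.6 + 10/2, 10.3 + 52.436/2) = Inv-Gamma(11.60, 36.5180).
Posterior α = 11.60.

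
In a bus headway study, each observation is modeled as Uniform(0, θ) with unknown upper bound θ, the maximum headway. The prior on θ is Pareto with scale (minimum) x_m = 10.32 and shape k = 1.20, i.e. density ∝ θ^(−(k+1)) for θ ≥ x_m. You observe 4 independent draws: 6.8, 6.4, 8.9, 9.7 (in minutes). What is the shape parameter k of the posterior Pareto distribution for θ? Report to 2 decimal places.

5.20

A Pareto(scale x_m, shape k) prior on the upper bound θ of Uniform(0, θ) is conjugate: posterior is Pareto(max(x_m, max xᵢ), k + n).
Sample maximum = 9.7; prior scale x_m = 10.32 → posterior scale = max = 10.32.
Posterior shape = 1.20 + 4 = 5.20.
Posterior shape k = 5.20.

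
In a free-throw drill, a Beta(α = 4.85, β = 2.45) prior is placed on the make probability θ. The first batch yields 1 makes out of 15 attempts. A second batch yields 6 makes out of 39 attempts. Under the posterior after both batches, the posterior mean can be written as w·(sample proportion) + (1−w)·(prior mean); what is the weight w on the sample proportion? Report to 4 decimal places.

The Beta prior is conjugate to a Binomial/Bernoulli likelihood; the update adds successes to α and failures to β.
Total number of attempts: n = 15 + 39 = 54.
Posterior mean = (α₀+k)/(α₀+β₀+n) = [n/(α₀+β₀+n)]·(k/n) + [(α₀+β₀)/(α₀+β₀+n)]·α₀/(α₀+β₀), so only n and the prior enter the weight.
The weight on the data is w = n/(α₀+β₀+n) = 54/(4.85+2.45+54) = 54/61.30 = 0.8809.

0.8809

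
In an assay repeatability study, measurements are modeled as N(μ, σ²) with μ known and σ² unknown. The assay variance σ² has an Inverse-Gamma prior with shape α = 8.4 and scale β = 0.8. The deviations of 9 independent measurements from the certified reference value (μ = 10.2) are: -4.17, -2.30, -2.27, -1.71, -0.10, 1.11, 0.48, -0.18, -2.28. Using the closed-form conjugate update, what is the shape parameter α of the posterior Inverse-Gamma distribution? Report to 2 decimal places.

With known mean μ and an Inverse-Gamma(α, β) prior on σ², the Normal likelihood is conjugate: posterior is Inv-Gamma(α + n/2, β + Σ(xᵢ−μ)²/2).
Σ(xᵢ−μ)² = (-4.17)² + (-2.30)² + (-2.27)² + (-1.71)² + (-0.10)² + (1.11)² + (0.48)² + (-0.18)² + (-2.28)² = 37.4592.
Posterior: Inv-Gamma(8.4 + 9/2, 0.8 + 37.4592/2) = Inv-Gamma(12.90, 19.52960).
Posterior α = 12.90.

12.90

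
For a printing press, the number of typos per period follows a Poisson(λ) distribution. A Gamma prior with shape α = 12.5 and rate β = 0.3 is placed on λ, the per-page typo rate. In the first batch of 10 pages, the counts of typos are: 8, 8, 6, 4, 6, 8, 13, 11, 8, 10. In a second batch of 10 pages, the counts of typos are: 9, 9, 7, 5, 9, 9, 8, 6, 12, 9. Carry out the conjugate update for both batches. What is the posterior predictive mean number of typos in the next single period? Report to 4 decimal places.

With a Gamma(shape α, rate β) prior, the Poisson likelihood is conjugate: the posterior is Gamma(α + ΣXᵢ, β + n).
Batch 1: sum of counts S = 82 over n = 10 pages.
After batch 1: Gamma(α+S, β+n) = Gamma(12.5+82, 0.3+10) = Gamma(94.5, 10.3).
Batch 2: sum of counts S = 83 over n = 10 pages.
After batch 2: Gamma(α+S, β+n) = Gamma(94.5+83, 10.3+10) = Gamma(177.5, 20.3).
The predictive distribution for one future period is NegBinom with mean α/β = 8.7438.

8.7438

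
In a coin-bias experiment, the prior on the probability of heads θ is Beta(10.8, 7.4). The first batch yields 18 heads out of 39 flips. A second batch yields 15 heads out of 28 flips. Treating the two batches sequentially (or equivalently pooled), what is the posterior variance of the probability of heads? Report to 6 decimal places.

0.002898

The Beta prior is conjugate to a Binomial/Bernoulli likelihood; the update adds successes to α and failures to β.
After batch 1: Beta(10.8+18, 7.4+21) = Beta(28.8, 28.4).
After batch 2: Beta(28.8+15, 28.4+13) = Beta(43.8, 41.4).
Var = αβ/((α+β)²(α+β+1)) = 43.8·41.4/(85.2²·86.2) = 0.002898.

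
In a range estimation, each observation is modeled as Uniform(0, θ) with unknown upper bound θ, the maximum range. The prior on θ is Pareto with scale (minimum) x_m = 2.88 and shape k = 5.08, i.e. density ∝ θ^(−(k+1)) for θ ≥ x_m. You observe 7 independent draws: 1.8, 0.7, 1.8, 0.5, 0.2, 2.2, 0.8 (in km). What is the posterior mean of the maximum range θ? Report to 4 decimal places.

A Pareto(scale x_m, shape k) prior on the upper bound θ of Uniform(0, θ) is conjugate: posterior is Pareto(max(x_m, max xᵢ), k + n).
Sample maximum = 2.2; prior scale x_m = 2.88 → posterior scale = max = 2.88.
Posterior shape = 5.08 + 7 = 12.08.
E[θ|data] = k·x_m/(k−1) = 12.08·2.88/11.08 = 3.1399.

3.1399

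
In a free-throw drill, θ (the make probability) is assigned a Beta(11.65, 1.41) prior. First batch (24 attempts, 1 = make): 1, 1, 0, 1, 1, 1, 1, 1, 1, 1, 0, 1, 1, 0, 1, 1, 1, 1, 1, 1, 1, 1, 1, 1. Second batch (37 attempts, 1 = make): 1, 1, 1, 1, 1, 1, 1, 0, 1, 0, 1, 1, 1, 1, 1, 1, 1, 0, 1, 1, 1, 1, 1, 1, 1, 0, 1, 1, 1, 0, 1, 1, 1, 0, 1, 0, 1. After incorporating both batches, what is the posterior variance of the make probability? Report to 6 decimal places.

The Beta prior is conjugate to a Binomial/Bernoulli likelihood; the update adds successes to α and failures to β.
After batch 1: Beta(11.65+21, 1.41+3) = Beta(32.65, 4.41).
After batch 2: Beta(32.65+30, 4.41+7) = Beta(62.65, 11.41).
Var = αβ/((α+β)²(α+β+1)) = 62.65·11.41/(74.06²·75.06) = 0.001736.

0.001736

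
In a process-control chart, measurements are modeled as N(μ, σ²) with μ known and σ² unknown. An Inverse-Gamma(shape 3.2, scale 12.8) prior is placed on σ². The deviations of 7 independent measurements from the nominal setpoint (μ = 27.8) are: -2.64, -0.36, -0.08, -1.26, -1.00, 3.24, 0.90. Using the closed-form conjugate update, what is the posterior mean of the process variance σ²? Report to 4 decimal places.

4.0878

With known mean μ and an Inverse-Gamma(α, β) prior on σ², the Normal likelihood is conjugate: posterior is Inv-Gamma(α + n/2, β + Σ(xᵢ−μ)²/2).
Σ(xᵢ−μ)² = (-2.64)² + (-0.36)² + (-0.08)² + (-1.26)² + (-1.00)² + (3.24)² + (0.90)² = 21.0008.
Posterior: Inv-Gamma(3.2 + 7/2, 12.8 + 21.0008/2) = Inv-Gamma(6.70, 23.30040).
E[σ²|data] = β/(α−1) = 23.30040/5.70 = 4.0878.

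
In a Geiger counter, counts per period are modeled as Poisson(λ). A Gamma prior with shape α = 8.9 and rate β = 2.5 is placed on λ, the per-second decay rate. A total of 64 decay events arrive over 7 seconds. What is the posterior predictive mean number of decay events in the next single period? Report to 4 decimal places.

With a Gamma(shape α, rate β) prior, the Poisson likelihood is conjugate: the posterior is Gamma(α + ΣXᵢ, β + n).
Posterior: Gamma(α+S, β+n) = Gamma(8.9+64, 2.5+7) = Gamma(72.9, 9.5).
The predictive distribution for one future period is NegBinom with mean α/β = 7.6737.

7.6737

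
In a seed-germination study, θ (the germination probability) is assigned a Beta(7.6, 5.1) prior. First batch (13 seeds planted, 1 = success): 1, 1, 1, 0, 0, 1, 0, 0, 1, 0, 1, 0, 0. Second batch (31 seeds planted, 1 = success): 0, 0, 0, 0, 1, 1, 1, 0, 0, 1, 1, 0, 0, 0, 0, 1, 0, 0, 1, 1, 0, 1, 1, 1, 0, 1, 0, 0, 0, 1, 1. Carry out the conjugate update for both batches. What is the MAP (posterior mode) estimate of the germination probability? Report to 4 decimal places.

The Beta prior is conjugate to a Binomial/Bernoulli likelihood; the update adds successes to α and failures to β.
After batch 1: Beta(7.6+6, 5.1+7) = Beta(13.6, 12.1).
After batch 2: Beta(13.6+14, 12.1+17) = Beta(27.6, 29.1).
Mode of Beta(a,b) for a,b>1 is (a−1)/(a+b−2) = 26.6/54.7 = 0.4863.

0.4863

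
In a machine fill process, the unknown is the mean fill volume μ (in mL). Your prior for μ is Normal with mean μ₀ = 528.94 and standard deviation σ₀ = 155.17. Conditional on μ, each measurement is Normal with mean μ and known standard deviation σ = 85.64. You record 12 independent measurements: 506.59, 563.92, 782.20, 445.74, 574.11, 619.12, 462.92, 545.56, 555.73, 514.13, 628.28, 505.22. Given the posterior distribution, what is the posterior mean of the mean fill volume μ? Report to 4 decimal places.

For Normal data with known variance σ², a Normal(μ₀, σ₀²) prior on μ is conjugate. Posterior precision = 1/σ₀² + n/σ²; posterior mean is the precision-weighted average of μ₀ and x̄.
Σxᵢ = 506.59 + 563.92 + 782.20 + 445.74 + 574.11 + 619.12 + 462.92 + 545.56 + 555.73 + 514.13 + 628.28 + 505.22 = 6703.52, so n·x̄ = 6703.52.
σ₀² = 155.17² = 24077.7289, σ² = 85.64² = 7334.2096; σ² + n·σ₀² = 7334.2096 + 12·24077.7289 = 296266.9564.
Posterior mean = (μ₀/σ₀² + n·x̄/σ²)/(1/σ₀² + n/σ²) = (σ²·μ₀ + σ₀²·n·x̄)/(σ² + n·σ₀²) = (7334.2096·528.94 + 24077.7289·6703.52)/296266.9564 = 165284894.061552/296266.9564 = 557.8918.

557.8918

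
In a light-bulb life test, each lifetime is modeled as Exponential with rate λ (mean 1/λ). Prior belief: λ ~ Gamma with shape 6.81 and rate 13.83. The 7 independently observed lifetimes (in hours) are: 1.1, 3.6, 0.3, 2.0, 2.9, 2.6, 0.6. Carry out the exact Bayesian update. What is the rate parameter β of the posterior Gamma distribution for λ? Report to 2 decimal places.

26.93

With a Gamma(shape α, rate β) prior on the exponential rate λ, the posterior after n observations with total T = Σxᵢ is Gamma(α+n, β+T).
Sum of observations T = 13.1 hours; n = 7.
Posterior: Gamma(6.81+7, 13.83+13.1) = Gamma(13.81, 26.93).
Posterior β = 26.93.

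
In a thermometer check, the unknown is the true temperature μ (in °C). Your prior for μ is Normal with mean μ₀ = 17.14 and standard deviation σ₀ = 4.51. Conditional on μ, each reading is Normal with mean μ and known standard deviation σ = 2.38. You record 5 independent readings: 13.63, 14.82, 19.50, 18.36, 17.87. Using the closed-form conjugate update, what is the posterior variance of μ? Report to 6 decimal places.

For Normal data with known variance σ², a Normal(μ₀, σ₀²) prior on μ is conjugate. Posterior precision = 1/σ₀² + n/σ²; posterior mean is the precision-weighted average of μ₀ and x̄.
σ₀² = 4.51² = 20.3401, σ² = 2.38² = 5.6644; σ² + n·σ₀² = 5.6644 + 5·20.3401 = 107.3649.
Posterior precision = 1/σ₀² + n/σ² = 1/20.3401 + 5/5.6644 = (σ² + n·σ₀²)/(σ₀²σ²) = 107.3649/(20.3401·5.6644); posterior variance σₙ² = σ₀²σ²/(σ² + n·σ₀²) = 20.3401·5.6644/107.3649 = 1.073111.

1.073111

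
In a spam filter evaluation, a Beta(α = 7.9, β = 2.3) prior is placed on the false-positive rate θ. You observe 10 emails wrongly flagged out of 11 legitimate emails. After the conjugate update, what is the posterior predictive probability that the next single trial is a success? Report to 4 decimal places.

0.8443

The Beta prior is conjugate to a Binomial/Bernoulli likelihood; the update adds successes to α and failures to β.
Posterior: Beta(α+k, β+n−k) = Beta(7.9+10, 2.3+1) = Beta(17.9, 3.3).
For a single future Bernoulli trial, P(success | data) = α/(α+β) = 0.8443.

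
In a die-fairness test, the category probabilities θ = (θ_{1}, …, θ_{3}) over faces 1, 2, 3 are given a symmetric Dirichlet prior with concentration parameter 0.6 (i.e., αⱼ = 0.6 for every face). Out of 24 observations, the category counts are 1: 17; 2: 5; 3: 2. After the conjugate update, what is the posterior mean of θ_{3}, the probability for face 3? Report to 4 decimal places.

0.1008

The Dirichlet prior is conjugate to the Multinomial likelihood: each posterior αⱼ = prior αⱼ + observed count nⱼ.
Posterior concentration: (17.6, 5.6, 2.6), total = 25.8.
E[θ_{3}|data] = α_{3}/Σα = 2.6/25.8 = 0.1008.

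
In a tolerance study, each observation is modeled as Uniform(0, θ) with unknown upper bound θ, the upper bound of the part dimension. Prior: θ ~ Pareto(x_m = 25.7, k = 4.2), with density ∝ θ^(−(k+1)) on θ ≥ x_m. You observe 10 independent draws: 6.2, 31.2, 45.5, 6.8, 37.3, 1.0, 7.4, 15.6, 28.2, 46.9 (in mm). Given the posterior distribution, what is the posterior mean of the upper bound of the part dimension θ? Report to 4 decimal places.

A Pareto(scale x_m, shape k) prior on the upper bound θ of Uniform(0, θ) is conjugate: posterior is Pareto(max(x_m, max xᵢ), k + n).
Sample maximum = 46.9; prior scale x_m = 25.7 → posterior scale = max = 46.9.
Posterior shape = 4.2 + 10 = 14.2.
E[θ|data] = k·x_m/(k−1) = 14.2·46.9/13.2 = 50.4530.

50.4530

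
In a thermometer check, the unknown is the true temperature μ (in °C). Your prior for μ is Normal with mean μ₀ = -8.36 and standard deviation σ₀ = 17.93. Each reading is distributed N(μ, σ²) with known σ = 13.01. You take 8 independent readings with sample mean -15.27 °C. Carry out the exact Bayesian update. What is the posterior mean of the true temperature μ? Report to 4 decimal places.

-14.8433

For Normal data with known variance σ², a Normal(μ₀, σ₀²) prior on μ is conjugate. Posterior precision = 1/σ₀² + n/σ²; posterior mean is the precision-weighted average of μ₀ and x̄.
n·x̄ = 8·(-15.27) = -122.16.
σ₀² = 17.93² = 321.4849, σ² = 13.01² = 169.2601; σ² + n·σ₀² = 169.2601 + 8·321.4849 = 2741.1393.
Posterior mean = (μ₀/σ₀² + n·x̄/σ²)/(1/σ₀² + n/σ²) = (σ²·μ₀ + σ₀²·n·x̄)/(σ² + n·σ₀²) = (169.2601·(-8.36) + 321.4849·(-122.16))/2741.1393 = -40687.60982/2741.1393 = -14.8433.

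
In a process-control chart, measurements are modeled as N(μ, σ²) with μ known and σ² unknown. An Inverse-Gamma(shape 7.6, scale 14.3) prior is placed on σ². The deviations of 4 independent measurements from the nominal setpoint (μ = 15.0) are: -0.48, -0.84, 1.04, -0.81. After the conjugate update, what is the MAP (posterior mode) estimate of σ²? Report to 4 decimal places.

1.4752

With known mean μ and an Inverse-Gamma(α, β) prior on σ², the Normal likelihood is conjugate: posterior is Inv-Gamma(α + n/2, β + Σ(xᵢ−μ)²/2).
Σ(xᵢ−μ)² = (-0.48)² + (-0.84)² + (1.04)² + (-0.81)² = 2.6737.
Posterior: Inv-Gamma(7.6 + 4/2, 14.3 + 2.6737/2) = Inv-Gamma(9.60, 15.63685).
Mode = β/(α+1) = 15.63685/10.60 = 1.4752.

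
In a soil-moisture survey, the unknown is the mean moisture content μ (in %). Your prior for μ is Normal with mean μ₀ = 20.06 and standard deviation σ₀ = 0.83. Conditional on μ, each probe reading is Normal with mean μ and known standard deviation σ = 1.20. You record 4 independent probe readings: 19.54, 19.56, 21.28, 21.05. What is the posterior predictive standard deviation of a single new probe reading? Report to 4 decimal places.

1.2948

For Normal data with known variance σ², a Normal(μ₀, σ₀²) prior on μ is conjugate. Posterior precision = 1/σ₀² + n/σ²; posterior mean is the precision-weighted average of μ₀ and x̄.
σ₀² = 0.83² = 0.6889, σ² = 1.20² = 1.44; σ² + n·σ₀² = 1.44 + 4·0.6889 = 4.1956.
Posterior precision = 1/σ₀² + n/σ² = 1/0.6889 + 4/1.44 = (σ² + n·σ₀²)/(σ₀²σ²) = 4.1956/(0.6889·1.44); posterior variance σₙ² = σ₀²σ²/(σ² + n·σ₀²) = 0.6889·1.44/4.1956 = 0.236442.
Predictive variance for one new observation = σₙ² + σ² = 0.6889·1.44/4.1956 + 1.44 = σ²·(σ₀² + 4.1956)/4.1956 = 1.44·4.8845/4.1956 = 1.676442; SD = √(1.44·4.8845/4.1956) = 1.2948.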